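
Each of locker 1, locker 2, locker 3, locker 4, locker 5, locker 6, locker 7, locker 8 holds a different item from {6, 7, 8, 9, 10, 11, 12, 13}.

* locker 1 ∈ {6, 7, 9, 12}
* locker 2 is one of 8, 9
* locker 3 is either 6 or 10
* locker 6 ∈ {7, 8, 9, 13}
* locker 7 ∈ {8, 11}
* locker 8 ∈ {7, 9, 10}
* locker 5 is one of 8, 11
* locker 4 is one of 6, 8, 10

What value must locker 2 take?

9

The 8 variables draw from only 8 values {6, 7, 8, 9, 10, 11, 12, 13}, so each is used; only locker 1 can be 12, hence locker 1 = 12.
The 7 still-open variables together cover exactly {6, 7, 8, 9, 10, 11, 13} — 7 values for 7 variables — and 13 appears only in locker 6's list, so locker 6 = 13.
Among the 6 still-open variables, 7 fits only locker 8 (and all 6 values in {6, 7, 8, 9, 10, 11} must be used), so locker 8 = 7.
The 5 still-open variables together cover exactly {6, 8, 9, 10, 11} — 5 values for 5 variables — and 9 appears only in locker 2's list, so locker 2 = 9.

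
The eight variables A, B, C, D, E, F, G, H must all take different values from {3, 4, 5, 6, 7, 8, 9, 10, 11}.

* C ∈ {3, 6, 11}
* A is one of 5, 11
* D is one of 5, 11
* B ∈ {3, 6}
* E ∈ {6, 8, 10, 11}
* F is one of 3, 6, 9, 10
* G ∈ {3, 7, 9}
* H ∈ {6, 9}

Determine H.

9

The 8 variables together cover exactly {3, 5, 6, 7, 8, 9, 10, 11} — 8 values for 8 variables — and 7 appears only in G's list, so G = 7.
Among the 7 still-open variables, 8 fits only E (and all 7 values in {3, 5, 6, 8, 9, 10, 11} must be used), so E = 8.
The 6 still-open variables draw from only 6 values {3, 5, 6, 9, 10, 11}, so each is used; only F can be 10, hence F = 10.
Among the 5 still-open variables, 9 fits only H (and all 5 values in {3, 5, 6, 9, 11} must be used), so H = 9.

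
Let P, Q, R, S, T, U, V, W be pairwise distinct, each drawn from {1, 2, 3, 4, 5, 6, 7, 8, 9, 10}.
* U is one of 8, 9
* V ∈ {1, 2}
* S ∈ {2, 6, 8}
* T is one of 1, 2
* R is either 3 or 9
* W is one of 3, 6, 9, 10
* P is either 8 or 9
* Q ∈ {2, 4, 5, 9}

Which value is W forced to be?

P and U between them cover only {8, 9} — a naked pair. Remove those values from Q, R, S, W.
R must be 3 (only option left). So W can't be 3.
T and V between them cover only {1, 2} — a naked pair. Remove those values from Q, S.
S has just one choice, so S = 6. So W can't be 6.
So W = 10.

10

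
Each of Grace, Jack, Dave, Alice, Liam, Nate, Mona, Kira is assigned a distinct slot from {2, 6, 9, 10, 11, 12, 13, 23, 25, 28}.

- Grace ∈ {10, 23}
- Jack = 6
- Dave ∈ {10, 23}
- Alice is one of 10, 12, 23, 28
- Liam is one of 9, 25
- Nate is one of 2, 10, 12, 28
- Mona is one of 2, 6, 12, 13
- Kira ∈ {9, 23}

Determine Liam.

25

Jack has just one choice, so Jack = 6. Eliminate 6 elsewhere: Mona.
The 2 variables Grace and Dave are confined to {10, 23}, which locks those values in; drop them from Alice, Nate, Kira.
Kira must be 9 (only option left). So Liam can't be 9.
So Liam = 25.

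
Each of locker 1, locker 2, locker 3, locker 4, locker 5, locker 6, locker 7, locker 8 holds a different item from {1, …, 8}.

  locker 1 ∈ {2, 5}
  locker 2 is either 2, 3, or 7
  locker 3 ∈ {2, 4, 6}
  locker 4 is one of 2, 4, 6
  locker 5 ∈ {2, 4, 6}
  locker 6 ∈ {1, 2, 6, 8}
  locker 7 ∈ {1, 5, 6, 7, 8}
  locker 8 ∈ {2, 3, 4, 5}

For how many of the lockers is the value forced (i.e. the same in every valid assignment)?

locker 3, locker 4, locker 5 between them cover only {2, 4, 6} — a naked triple. Remove those values from locker 1, locker 2, locker 6, locker 7, locker 8.
locker 1 has just one choice, so locker 1 = 5. So locker 7, locker 8 can't be 5.
That leaves locker 8 = 3. So locker 2 can't be 3.
locker 2 has just one choice, so locker 2 = 7. Eliminate 7 elsewhere: locker 7.
Determined: locker 1=5, locker 2=7, locker 8=3. The other lockers each still have more than one consistent value. That makes 3.

3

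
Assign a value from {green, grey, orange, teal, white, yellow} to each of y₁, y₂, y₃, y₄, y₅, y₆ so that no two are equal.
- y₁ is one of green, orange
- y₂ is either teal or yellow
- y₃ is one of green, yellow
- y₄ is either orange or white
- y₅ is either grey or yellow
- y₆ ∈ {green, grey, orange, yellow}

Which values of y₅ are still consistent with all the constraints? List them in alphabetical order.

The 6 variables draw from only 6 values {green, grey, orange, teal, white, yellow}, so each is used; only y₂ can be teal, hence y₂ = teal.
The 5 still-open variables draw from only 5 values {green, grey, orange, white, yellow}, so each is used; only y₄ can be white, hence y₄ = white.
No further eliminations apply; y₅ can still be any of grey, yellow.

grey, yellow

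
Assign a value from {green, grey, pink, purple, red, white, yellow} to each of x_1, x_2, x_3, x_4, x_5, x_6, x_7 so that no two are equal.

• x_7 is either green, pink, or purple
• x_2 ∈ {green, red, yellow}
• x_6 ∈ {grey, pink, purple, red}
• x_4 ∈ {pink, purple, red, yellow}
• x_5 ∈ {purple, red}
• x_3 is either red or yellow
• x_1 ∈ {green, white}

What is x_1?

white

The 7 variables draw from only 7 values {green, grey, pink, purple, red, white, yellow}, so each is used; only x_6 can be grey, hence x_6 = grey.
The 6 still-open variables together cover exactly {green, pink, purple, red, white, yellow} — 6 values for 6 variables — and white appears only in x_1's list, so x_1 = white.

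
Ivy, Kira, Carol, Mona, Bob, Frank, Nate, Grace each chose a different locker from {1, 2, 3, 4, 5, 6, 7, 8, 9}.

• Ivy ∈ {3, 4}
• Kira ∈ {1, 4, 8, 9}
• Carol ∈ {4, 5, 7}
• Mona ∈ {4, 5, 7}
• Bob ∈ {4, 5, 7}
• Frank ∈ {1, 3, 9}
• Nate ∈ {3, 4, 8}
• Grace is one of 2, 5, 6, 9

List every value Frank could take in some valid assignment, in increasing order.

The 3 variables Carol, Mona, Bob are confined to {4, 5, 7}, which locks those values in; drop them from Ivy, Kira, Nate, Grace.
That leaves Ivy = 3. So Frank, Nate can't be 3.
Nate has just one choice, so Nate = 8. Strike 8 from Kira.
The 2 variables Kira and Frank are confined to {1, 9}, which locks those values in; drop them from Grace.
No further eliminations apply; Frank can still be any of 1, 9.

1, 9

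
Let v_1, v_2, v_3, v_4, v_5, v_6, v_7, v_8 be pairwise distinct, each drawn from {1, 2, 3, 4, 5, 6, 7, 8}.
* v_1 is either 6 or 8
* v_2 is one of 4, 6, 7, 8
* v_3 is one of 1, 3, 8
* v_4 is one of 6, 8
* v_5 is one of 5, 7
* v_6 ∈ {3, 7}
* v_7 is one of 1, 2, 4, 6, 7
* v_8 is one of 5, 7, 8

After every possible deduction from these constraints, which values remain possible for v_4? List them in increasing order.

The 8 variables draw from only 8 values {1, 2, 3, 4, 5, 6, 7, 8}, so each is used; only v_7 can be 2, hence v_7 = 2.
Among the 7 still-open variables, 1 fits only v_3 (and all 7 values in {1, 3, 4, 5, 6, 7, 8} must be used), so v_3 = 1.
The 6 still-open variables draw from only 6 values {3, 4, 5, 6, 7, 8}, so each is used; only v_6 can be 3, hence v_6 = 3.
The 5 still-open variables together cover exactly {4, 5, 6, 7, 8} — 5 values for 5 variables — and 4 appears only in v_2's list, so v_2 = 4.
The 2 variables v_1 and v_4 are confined to {6, 8}, which locks those values in; drop them from v_8.
No further eliminations apply; v_4 can still be any of 6, 8.

6, 8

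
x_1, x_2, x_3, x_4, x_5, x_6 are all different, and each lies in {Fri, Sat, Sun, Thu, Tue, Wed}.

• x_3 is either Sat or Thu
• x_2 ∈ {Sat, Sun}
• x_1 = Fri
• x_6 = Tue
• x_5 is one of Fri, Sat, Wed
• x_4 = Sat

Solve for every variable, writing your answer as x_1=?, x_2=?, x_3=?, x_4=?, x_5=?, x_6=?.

x_1=Fri, x_2=Sun, x_3=Thu, x_4=Sat, x_5=Wed, x_6=Tue

x_1's domain is down to {Fri}, so x_1 = Fri. Strike Fri from x_5.
x_4's domain is down to {Sat}, so x_4 = Sat. So x_2, x_3, x_5 can't be Sat.
x_5 has just one choice, so x_5 = Wed.
x_6's domain is down to {Tue}, so x_6 = Tue.
x_2 must be Sun (only option left).
That leaves x_3 = Thu.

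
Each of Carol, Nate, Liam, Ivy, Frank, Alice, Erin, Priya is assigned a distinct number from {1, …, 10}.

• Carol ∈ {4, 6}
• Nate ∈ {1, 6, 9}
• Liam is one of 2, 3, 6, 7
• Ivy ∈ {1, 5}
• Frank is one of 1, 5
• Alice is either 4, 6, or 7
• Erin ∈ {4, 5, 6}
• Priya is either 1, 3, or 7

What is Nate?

The 8 variables draw from only 8 values {1, 2, 3, 4, 5, 6, 7, 9}, so each is used; only Liam can be 2, hence Liam = 2.
Among the 7 still-open variables, 3 fits only Priya (and all 7 values in {1, 3, 4, 5, 6, 7, 9} must be used), so Priya = 3.
The 6 still-open variables draw from only 6 values {1, 4, 5, 6, 7, 9}, so each is used; only Alice can be 7, hence Alice = 7.
The 5 still-open variables draw from only 5 values {1, 4, 5, 6, 9}, so each is used; only Nate can be 9, hence Nate = 9.

9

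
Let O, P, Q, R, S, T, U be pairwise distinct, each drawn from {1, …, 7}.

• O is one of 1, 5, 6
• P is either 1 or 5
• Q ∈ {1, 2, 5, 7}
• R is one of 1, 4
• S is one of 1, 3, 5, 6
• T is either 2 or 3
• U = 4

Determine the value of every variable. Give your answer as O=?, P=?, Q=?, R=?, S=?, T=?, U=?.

U must be 4 (only option left). Eliminate 4 elsewhere: R.
That leaves R = 1. Remove 1 from O, P, Q, S.
That leaves P = 5. Eliminate 5 elsewhere: O, Q, S.
That leaves O = 6. Strike 6 from S.
S's domain is down to {3}, so S = 3. Eliminate 3 elsewhere: T.
T must be 2 (only option left). Strike 2 from Q.
Q's domain is down to {7}, so Q = 7.

O=6, P=5, Q=7, R=1, S=3, T=2, U=4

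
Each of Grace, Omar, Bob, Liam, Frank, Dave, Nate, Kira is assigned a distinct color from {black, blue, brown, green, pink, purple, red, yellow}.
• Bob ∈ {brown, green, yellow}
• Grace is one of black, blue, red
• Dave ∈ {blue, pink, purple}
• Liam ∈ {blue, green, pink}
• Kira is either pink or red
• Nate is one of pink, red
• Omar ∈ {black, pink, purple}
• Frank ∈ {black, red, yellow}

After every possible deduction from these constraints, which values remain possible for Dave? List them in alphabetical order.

blue, purple

The 8 variables together cover exactly {black, blue, brown, green, pink, purple, red, yellow} — 8 values for 8 variables — and brown appears only in Bob's list, so Bob = brown.
The 7 still-open variables draw from only 7 values {black, blue, green, pink, purple, red, yellow}, so each is used; only Liam can be green, hence Liam = green.
Among the 6 still-open variables, yellow fits only Frank (and all 6 values in {black, blue, pink, purple, red, yellow} must be used), so Frank = yellow.
The 2 variables Nate and Kira are confined to {pink, red}, which locks those values in; drop them from Grace, Omar, Dave.
No further eliminations apply; Dave can still be any of blue, purple.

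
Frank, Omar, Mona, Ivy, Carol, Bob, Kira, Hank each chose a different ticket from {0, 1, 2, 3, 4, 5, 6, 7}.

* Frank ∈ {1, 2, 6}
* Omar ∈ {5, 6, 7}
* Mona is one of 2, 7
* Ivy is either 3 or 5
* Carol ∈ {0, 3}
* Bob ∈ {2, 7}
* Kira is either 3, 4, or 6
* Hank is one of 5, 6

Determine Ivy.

The 8 variables together cover exactly {0, 1, 2, 3, 4, 5, 6, 7} — 8 values for 8 variables — and 0 appears only in Carol's list, so Carol = 0.
The 7 still-open variables draw from only 7 values {1, 2, 3, 4, 5, 6, 7}, so each is used; only Frank can be 1, hence Frank = 1.
The 6 still-open variables together cover exactly {2, 3, 4, 5, 6, 7} — 6 values for 6 variables — and 4 appears only in Kira's list, so Kira = 4.
The 5 still-open variables draw from only 5 values {2, 3, 5, 6, 7}, so each is used; only Ivy can be 3, hence Ivy = 3.

3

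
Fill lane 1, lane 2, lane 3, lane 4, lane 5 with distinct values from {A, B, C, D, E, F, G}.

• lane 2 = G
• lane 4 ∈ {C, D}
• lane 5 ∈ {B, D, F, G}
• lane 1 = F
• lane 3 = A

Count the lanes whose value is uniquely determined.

lane 1's domain is down to {F}, so lane 1 = F. Strike F from lane 5.
lane 2 has just one choice, so lane 2 = G. Remove G from lane 5.
lane 3 must be A (only option left).
Determined: lane 1=F, lane 2=G, lane 3=A. The other lanes each still have more than one consistent value. That makes 3.

3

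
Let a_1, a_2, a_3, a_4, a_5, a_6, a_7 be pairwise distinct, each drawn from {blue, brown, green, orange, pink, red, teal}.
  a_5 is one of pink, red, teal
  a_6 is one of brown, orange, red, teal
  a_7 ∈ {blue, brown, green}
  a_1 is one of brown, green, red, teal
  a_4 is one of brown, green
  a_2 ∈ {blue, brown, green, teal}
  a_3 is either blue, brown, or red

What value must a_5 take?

pink

Among the 7 variables, orange fits only a_6 (and all 7 values in {blue, brown, green, orange, pink, red, teal} must be used), so a_6 = orange.
Among the 6 still-open variables, pink fits only a_5 (and all 6 values in {blue, brown, green, pink, red, teal} must be used), so a_5 = pink.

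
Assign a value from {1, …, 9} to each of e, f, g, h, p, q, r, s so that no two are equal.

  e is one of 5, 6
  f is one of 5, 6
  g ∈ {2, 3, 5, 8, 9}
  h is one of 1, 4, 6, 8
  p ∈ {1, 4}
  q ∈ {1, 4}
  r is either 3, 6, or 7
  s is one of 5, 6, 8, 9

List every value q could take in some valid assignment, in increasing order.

e and f between them cover only {5, 6} — a naked pair. Remove those values from g, h, r, s.
p and q share exactly the 2 values {1, 4}; by pigeonhole those values go to them, so strike 1, 4 from h.
That leaves h = 8. Remove 8 from g, s.
s's domain is down to {9}, so s = 9. So g can't be 9.
No further eliminations apply; q can still be any of 1, 4.

1, 4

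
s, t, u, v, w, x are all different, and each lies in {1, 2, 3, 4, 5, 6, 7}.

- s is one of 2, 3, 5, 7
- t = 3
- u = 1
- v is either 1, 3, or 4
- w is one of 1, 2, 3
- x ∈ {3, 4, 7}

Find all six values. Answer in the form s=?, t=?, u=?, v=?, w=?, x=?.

t's domain is down to {3}, so t = 3. Eliminate 3 elsewhere: s, v, w, x.
That leaves u = 1. Eliminate 1 elsewhere: v, w.
v's domain is down to {4}, so v = 4. Strike 4 from x.
w must be 2 (only option left). Remove 2 from s.
x has just one choice, so x = 7. Eliminate 7 elsewhere: s.
That leaves s = 5.

s=5, t=3, u=1, v=4, w=2, x=7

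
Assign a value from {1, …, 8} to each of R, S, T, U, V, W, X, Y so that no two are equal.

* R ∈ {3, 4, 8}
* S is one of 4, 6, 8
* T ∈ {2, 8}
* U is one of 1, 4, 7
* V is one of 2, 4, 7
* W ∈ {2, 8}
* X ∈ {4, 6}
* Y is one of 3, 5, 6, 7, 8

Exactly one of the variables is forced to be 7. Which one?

The 8 variables draw from only 8 values {1, 2, 3, 4, 5, 6, 7, 8}, so each is used; only U can be 1, hence U = 1.
Among the 7 still-open variables, 5 fits only Y (and all 7 values in {2, 3, 4, 5, 6, 7, 8} must be used), so Y = 5.
The 6 still-open variables draw from only 6 values {2, 3, 4, 6, 7, 8}, so each is used; only R can be 3, hence R = 3.
The 5 still-open variables draw from only 5 values {2, 4, 6, 7, 8}, so each is used; only V can be 7, hence V = 7.

V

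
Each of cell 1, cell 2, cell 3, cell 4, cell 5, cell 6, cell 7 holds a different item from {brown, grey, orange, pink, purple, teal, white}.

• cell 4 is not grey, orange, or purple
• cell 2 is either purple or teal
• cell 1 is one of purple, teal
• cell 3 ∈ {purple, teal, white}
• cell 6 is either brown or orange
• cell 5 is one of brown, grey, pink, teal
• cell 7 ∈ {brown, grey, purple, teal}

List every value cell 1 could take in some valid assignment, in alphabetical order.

purple, teal

The 7 variables draw from only 7 values {brown, grey, orange, pink, purple, teal, white}, so each is used; only cell 6 can be orange, hence cell 6 = orange.
cell 1 and cell 2 between them cover only {purple, teal} — a naked pair. Remove those values from cell 3, cell 4, cell 5, cell 7.
That leaves cell 3 = white. Strike white from cell 4.
No further eliminations apply; cell 1 can still be any of purple, teal.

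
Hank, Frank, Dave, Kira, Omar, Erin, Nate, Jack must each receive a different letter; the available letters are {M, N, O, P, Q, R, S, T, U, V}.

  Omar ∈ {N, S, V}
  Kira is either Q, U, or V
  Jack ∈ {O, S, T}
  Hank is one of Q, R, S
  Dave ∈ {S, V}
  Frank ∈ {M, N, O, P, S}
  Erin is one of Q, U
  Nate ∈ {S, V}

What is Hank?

R

Dave and Nate share exactly the 2 values {S, V}; by pigeonhole those values go to them, so strike S, V from Hank, Frank, Kira, Omar, Jack.
That leaves Omar = N. Eliminate N elsewhere: Frank.
The 2 variables Kira and Erin are confined to {Q, U}, which locks those values in; drop them from Hank.
So Hank = R.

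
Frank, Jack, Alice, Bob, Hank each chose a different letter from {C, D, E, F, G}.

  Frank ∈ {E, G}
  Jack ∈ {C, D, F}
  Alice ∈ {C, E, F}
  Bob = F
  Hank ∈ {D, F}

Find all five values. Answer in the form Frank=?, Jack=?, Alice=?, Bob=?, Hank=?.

Bob's domain is down to {F}, so Bob = F. So Jack, Alice, Hank can't be F.
Hank must be D (only option left). Remove D from Jack.
Jack must be C (only option left). Strike C from Alice.
Alice's domain is down to {E}, so Alice = E. Eliminate E elsewhere: Frank.
Frank must be G (only option left).

Frank=G, Jack=C, Alice=E, Bob=F, Hank=D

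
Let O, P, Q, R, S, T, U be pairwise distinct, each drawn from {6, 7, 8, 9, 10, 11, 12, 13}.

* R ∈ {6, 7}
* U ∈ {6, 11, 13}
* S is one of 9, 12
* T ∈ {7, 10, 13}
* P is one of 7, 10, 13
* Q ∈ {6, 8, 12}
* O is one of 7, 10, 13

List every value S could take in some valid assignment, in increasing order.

O, P, T share exactly the 3 values {7, 10, 13}; by pigeonhole those values go to them, so strike 7, 10, 13 from R, U.
That leaves R = 6. Remove 6 from Q, U.
U must be 11 (only option left).
No further eliminations apply; S can still be any of 9, 12.

9, 12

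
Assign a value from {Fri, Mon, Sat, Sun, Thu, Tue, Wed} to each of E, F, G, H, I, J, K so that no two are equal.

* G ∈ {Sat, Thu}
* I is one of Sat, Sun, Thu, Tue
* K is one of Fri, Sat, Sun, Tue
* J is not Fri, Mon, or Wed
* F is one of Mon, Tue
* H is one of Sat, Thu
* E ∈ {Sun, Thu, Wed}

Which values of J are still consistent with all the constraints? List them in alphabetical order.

The 7 variables draw from only 7 values {Fri, Mon, Sat, Sun, Thu, Tue, Wed}, so each is used; only K can be Fri, hence K = Fri.
The 6 still-open variables draw from only 6 values {Mon, Sat, Sun, Thu, Tue, Wed}, so each is used; only F can be Mon, hence F = Mon.
The 5 still-open variables together cover exactly {Sat, Sun, Thu, Tue, Wed} — 5 values for 5 variables — and Wed appears only in E's list, so E = Wed.
G and H share exactly the 2 values {Sat, Thu}; by pigeonhole those values go to them, so strike Sat, Thu from I, J.
No further eliminations apply; J can still be any of Sun, Tue.

Sun, Tue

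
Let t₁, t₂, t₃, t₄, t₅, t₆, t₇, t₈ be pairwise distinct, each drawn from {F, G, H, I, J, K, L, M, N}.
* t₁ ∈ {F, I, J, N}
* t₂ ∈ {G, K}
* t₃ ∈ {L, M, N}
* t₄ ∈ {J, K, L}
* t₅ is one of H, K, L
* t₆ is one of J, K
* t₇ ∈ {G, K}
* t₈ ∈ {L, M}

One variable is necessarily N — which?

t₃

t₂ and t₇ between them cover only {G, K} — a naked pair. Remove those values from t₄, t₅, t₆.
t₆'s domain is down to {J}, so t₆ = J. Strike J from t₁, t₄.
t₄ must be L (only option left). Remove L from t₃, t₅, t₈.
t₅ must be H (only option left).
That leaves t₈ = M. Eliminate M elsewhere: t₃.
So N goes to t₃.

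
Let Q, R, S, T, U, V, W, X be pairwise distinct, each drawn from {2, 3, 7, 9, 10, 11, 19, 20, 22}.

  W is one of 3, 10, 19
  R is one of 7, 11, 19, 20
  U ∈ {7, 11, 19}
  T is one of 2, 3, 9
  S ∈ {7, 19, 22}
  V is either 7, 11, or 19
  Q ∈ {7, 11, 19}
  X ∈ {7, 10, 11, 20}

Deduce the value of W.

Q, U, V between them cover only {7, 11, 19} — a naked triple. Remove those values from R, S, W, X.
R's domain is down to {20}, so R = 20. So X can't be 20.
S must be 22 (only option left).
X has just one choice, so X = 10. Strike 10 from W.
So W = 3.

3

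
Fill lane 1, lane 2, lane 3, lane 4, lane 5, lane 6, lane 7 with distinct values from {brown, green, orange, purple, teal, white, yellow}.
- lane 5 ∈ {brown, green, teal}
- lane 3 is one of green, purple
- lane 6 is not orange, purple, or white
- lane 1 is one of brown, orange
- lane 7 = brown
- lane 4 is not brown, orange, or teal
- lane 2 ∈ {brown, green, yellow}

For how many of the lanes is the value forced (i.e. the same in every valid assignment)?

lane 7's domain is down to {brown}, so lane 7 = brown. Remove brown from lane 1, lane 2, lane 5, lane 6.
lane 1 must be orange (only option left).
The 5 still-open variables together cover exactly {green, purple, teal, white, yellow} — 5 values for 5 variables — and white appears only in lane 4's list, so lane 4 = white.
Among the 4 still-open variables, purple fits only lane 3 (and all 4 values in {green, purple, teal, yellow} must be used), so lane 3 = purple.
Determined: lane 1=orange, lane 3=purple, lane 4=white, lane 7=brown. The other lanes each still have more than one consistent value. That makes 4.

4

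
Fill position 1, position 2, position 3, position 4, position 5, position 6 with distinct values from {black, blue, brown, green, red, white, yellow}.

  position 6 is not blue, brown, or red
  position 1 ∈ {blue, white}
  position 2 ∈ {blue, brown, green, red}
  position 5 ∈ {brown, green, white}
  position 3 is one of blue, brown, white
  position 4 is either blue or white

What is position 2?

The 2 variables position 1 and position 4 are confined to {blue, white}, which locks those values in; drop them from position 2, position 3, position 5, position 6.
That leaves position 3 = brown. Eliminate brown elsewhere: position 2, position 5.
position 5 has just one choice, so position 5 = green. Remove green from position 2, position 6.
So position 2 = red.

red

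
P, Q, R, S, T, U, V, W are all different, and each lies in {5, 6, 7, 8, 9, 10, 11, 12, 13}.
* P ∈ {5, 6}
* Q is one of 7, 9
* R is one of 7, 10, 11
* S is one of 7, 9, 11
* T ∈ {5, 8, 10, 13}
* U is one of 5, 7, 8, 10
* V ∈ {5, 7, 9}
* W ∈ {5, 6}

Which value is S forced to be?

Among the 8 variables, 13 fits only T (and all 8 values in {5, 6, 7, 8, 9, 10, 11, 13} must be used), so T = 13.
Among the 7 still-open variables, 8 fits only U (and all 7 values in {5, 6, 7, 8, 9, 10, 11} must be used), so U = 8.
Among the 6 still-open variables, 10 fits only R (and all 6 values in {5, 6, 7, 9, 10, 11} must be used), so R = 10.
Among the 5 still-open variables, 11 fits only S (and all 5 values in {5, 6, 7, 9, 11} must be used), so S = 11.

11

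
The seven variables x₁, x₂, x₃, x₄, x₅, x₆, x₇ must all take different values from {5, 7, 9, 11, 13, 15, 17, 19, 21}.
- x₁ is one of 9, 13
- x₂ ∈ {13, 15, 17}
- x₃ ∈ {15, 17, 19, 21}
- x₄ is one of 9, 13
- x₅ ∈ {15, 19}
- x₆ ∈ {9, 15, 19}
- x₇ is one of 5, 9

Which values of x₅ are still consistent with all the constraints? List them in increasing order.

The 7 variables together cover exactly {5, 9, 13, 15, 17, 19, 21} — 7 values for 7 variables — and 5 appears only in x₇'s list, so x₇ = 5.
Among the 6 still-open variables, 21 fits only x₃ (and all 6 values in {9, 13, 15, 17, 19, 21} must be used), so x₃ = 21.
The 5 still-open variables draw from only 5 values {9, 13, 15, 17, 19}, so each is used; only x₂ can be 17, hence x₂ = 17.
x₁ and x₄ share exactly the 2 values {9, 13}; by pigeonhole those values go to them, so strike 9, 13 from x₆.
No further eliminations apply; x₅ can still be any of 15, 19.

15, 19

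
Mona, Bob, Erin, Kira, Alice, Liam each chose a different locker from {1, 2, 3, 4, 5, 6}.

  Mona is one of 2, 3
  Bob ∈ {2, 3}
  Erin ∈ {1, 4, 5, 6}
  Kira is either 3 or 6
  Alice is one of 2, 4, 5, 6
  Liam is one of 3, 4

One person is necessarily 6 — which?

Kira

Among the 6 variables, 1 fits only Erin (and all 6 values in {1, 2, 3, 4, 5, 6} must be used), so Erin = 1.
The 5 still-open variables together cover exactly {2, 3, 4, 5, 6} — 5 values for 5 variables — and 5 appears only in Alice's list, so Alice = 5.
The 4 still-open variables draw from only 4 values {2, 3, 4, 6}, so each is used; only Liam can be 4, hence Liam = 4.
The 3 still-open variables together cover exactly {2, 3, 6} — 3 values for 3 variables — and 6 appears only in Kira's list, so Kira = 6.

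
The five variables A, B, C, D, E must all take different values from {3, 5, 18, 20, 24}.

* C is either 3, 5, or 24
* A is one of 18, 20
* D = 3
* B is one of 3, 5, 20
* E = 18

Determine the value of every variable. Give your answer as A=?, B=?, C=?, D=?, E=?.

A=20, B=5, C=24, D=3, E=18

D must be 3 (only option left). Eliminate 3 elsewhere: B, C.
E has just one choice, so E = 18. Strike 18 from A.
A has just one choice, so A = 20. Remove 20 from B.
B must be 5 (only option left). Remove 5 from C.
That leaves C = 24.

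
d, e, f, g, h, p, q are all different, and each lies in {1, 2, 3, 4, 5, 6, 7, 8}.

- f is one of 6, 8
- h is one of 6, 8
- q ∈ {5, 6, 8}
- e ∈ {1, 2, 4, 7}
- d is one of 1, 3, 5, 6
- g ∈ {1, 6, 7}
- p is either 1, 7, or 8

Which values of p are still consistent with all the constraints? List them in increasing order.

The 2 variables f and h are confined to {6, 8}, which locks those values in; drop them from d, g, p, q.
q must be 5 (only option left). Eliminate 5 elsewhere: d.
g and p share exactly the 2 values {1, 7}; by pigeonhole those values go to them, so strike 1, 7 from d, e.
d's domain is down to {3}, so d = 3.
No further eliminations apply; p can still be any of 1, 7.

1, 7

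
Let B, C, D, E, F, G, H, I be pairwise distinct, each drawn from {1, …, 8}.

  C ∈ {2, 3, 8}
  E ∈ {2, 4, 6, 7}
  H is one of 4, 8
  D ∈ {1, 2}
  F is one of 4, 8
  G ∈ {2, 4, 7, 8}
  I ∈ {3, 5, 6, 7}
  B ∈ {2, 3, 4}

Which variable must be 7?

G

Among the 8 variables, 1 fits only D (and all 8 values in {1, 2, 3, 4, 5, 6, 7, 8} must be used), so D = 1.
The 7 still-open variables draw from only 7 values {2, 3, 4, 5, 6, 7, 8}, so each is used; only I can be 5, hence I = 5.
Among the 6 still-open variables, 6 fits only E (and all 6 values in {2, 3, 4, 6, 7, 8} must be used), so E = 6.
The 5 still-open variables draw from only 5 values {2, 3, 4, 7, 8}, so each is used; only G can be 7, hence G = 7.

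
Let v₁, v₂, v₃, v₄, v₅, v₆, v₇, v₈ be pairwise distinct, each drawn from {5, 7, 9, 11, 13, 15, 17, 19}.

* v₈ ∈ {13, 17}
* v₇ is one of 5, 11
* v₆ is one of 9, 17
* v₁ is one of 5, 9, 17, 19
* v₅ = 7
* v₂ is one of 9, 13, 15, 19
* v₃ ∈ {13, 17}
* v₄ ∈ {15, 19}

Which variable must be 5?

v₅ must be 7 (only option left).
The 7 still-open variables draw from only 7 values {5, 9, 11, 13, 15, 17, 19}, so each is used; only v₇ can be 11, hence v₇ = 11.
The 6 still-open variables draw from only 6 values {5, 9, 13, 15, 17, 19}, so each is used; only v₁ can be 5, hence v₁ = 5.

v₁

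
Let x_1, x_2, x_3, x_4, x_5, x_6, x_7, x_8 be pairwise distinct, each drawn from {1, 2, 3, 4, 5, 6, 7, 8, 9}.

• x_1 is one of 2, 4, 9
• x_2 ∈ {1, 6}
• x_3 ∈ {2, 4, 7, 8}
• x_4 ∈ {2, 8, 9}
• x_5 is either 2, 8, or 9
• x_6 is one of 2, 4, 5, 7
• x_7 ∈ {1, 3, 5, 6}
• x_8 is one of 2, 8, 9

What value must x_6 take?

5

The 3 variables x_4, x_5, x_8 are confined to {2, 8, 9}, which locks those values in; drop them from x_1, x_3, x_6.
That leaves x_1 = 4. Eliminate 4 elsewhere: x_3, x_6.
x_3 must be 7 (only option left). So x_6 can't be 7.
So x_6 = 5.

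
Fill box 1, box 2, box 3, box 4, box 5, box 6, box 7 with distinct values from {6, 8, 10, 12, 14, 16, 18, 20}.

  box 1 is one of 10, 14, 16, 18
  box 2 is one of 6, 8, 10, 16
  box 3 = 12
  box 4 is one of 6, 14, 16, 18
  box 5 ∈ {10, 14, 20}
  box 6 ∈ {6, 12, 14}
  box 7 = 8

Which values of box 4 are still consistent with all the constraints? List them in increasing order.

6, 14, 16, 18

box 3's domain is down to {12}, so box 3 = 12. Remove 12 from box 6.
box 7 must be 8 (only option left). Eliminate 8 elsewhere: box 2.
No further eliminations apply; box 4 can still be any of 6, 14, 16, 18.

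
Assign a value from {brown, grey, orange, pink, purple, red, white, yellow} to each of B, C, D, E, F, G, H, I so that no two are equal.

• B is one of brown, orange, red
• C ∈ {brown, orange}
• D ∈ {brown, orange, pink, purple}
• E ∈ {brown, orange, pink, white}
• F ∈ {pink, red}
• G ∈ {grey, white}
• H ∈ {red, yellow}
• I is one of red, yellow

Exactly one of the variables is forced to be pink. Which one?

Among the 8 variables, grey fits only G (and all 8 values in {brown, grey, orange, pink, purple, red, white, yellow} must be used), so G = grey.
The 7 still-open variables draw from only 7 values {brown, orange, pink, purple, red, white, yellow}, so each is used; only D can be purple, hence D = purple.
The 6 still-open variables draw from only 6 values {brown, orange, pink, red, white, yellow}, so each is used; only E can be white, hence E = white.
The 5 still-open variables draw from only 5 values {brown, orange, pink, red, yellow}, so each is used; only F can be pink, hence F = pink.

F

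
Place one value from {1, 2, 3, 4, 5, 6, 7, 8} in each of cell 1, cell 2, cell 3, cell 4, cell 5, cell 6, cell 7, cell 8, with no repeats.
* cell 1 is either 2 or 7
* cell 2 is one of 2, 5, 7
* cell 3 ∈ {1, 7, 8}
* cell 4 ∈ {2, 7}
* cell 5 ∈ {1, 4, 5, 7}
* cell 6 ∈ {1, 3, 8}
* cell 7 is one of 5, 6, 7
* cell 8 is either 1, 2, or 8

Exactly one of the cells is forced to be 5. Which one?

cell 2

Among the 8 variables, 3 fits only cell 6 (and all 8 values in {1, 2, 3, 4, 5, 6, 7, 8} must be used), so cell 6 = 3.
The 7 still-open variables draw from only 7 values {1, 2, 4, 5, 6, 7, 8}, so each is used; only cell 5 can be 4, hence cell 5 = 4.
The 6 still-open variables draw from only 6 values {1, 2, 5, 6, 7, 8}, so each is used; only cell 7 can be 6, hence cell 7 = 6.
Among the 5 still-open variables, 5 fits only cell 2 (and all 5 values in {1, 2, 5, 7, 8} must be used), so cell 2 = 5.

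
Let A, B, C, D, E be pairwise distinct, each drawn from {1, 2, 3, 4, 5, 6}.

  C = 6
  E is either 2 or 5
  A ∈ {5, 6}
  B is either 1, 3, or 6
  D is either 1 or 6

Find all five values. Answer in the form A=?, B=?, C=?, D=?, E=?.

A=5, B=3, C=6, D=1, E=2

C's domain is down to {6}, so C = 6. Eliminate 6 elsewhere: A, B, D.
D's domain is down to {1}, so D = 1. Eliminate 1 elsewhere: B.
A's domain is down to {5}, so A = 5. Eliminate 5 elsewhere: E.
B has just one choice, so B = 3.
That leaves E = 2.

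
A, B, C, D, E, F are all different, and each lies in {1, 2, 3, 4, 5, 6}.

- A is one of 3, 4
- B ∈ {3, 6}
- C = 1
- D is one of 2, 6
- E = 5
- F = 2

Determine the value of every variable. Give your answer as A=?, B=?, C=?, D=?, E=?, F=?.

C's domain is down to {1}, so C = 1.
E's domain is down to {5}, so E = 5.
F's domain is down to {2}, so F = 2. Strike 2 from D.
That leaves D = 6. So B can't be 6.
B must be 3 (only option left). So A can't be 3.
A has just one choice, so A = 4.

A=4, B=3, C=1, D=6, E=5, F=2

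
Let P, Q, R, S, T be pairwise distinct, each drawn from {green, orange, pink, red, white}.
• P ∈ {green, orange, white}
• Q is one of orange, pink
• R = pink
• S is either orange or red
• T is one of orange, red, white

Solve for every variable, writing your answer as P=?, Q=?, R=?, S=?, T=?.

R's domain is down to {pink}, so R = pink. Remove pink from Q.
Q has just one choice, so Q = orange. Strike orange from P, S, T.
S has just one choice, so S = red. So T can't be red.
T's domain is down to {white}, so T = white. Eliminate white elsewhere: P.
P must be green (only option left).

P=green, Q=orange, R=pink, S=red, T=white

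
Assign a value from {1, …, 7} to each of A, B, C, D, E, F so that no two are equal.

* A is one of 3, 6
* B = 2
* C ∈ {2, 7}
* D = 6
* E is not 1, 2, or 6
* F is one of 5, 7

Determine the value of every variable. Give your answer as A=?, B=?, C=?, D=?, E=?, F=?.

B's domain is down to {2}, so B = 2. Eliminate 2 elsewhere: C.
C has just one choice, so C = 7. Strike 7 from E, F.
That leaves D = 6. Eliminate 6 elsewhere: A.
F must be 5 (only option left). Eliminate 5 elsewhere: E.
That leaves A = 3. Strike 3 from E.
E's domain is down to {4}, so E = 4.

A=3, B=2, C=7, D=6, E=4, F=5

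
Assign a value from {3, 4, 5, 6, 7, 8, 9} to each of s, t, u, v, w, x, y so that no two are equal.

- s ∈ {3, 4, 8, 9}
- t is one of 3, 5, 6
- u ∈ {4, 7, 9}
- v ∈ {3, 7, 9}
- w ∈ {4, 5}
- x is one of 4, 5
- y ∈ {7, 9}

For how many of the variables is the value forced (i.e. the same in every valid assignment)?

Among the 7 variables, 6 fits only t (and all 7 values in {3, 4, 5, 6, 7, 8, 9} must be used), so t = 6.
Among the 6 still-open variables, 8 fits only s (and all 6 values in {3, 4, 5, 7, 8, 9} must be used), so s = 8.
Among the 5 still-open variables, 3 fits only v (and all 5 values in {3, 4, 5, 7, 9} must be used), so v = 3.
The 2 variables w and x are confined to {4, 5}, which locks those values in; drop them from u.
Determined: s=8, t=6, v=3. The other variables each still have more than one consistent value. That makes 3.

3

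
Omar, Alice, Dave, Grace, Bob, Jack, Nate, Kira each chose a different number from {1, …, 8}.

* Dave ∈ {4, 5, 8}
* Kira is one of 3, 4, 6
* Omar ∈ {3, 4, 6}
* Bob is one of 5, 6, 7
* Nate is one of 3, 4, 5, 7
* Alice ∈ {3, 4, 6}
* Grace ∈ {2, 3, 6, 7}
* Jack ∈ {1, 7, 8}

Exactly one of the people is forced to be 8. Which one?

Among the 8 variables, 1 fits only Jack (and all 8 values in {1, 2, 3, 4, 5, 6, 7, 8} must be used), so Jack = 1.
Among the 7 still-open variables, 2 fits only Grace (and all 7 values in {2, 3, 4, 5, 6, 7, 8} must be used), so Grace = 2.
Among the 6 still-open variables, 8 fits only Dave (and all 6 values in {3, 4, 5, 6, 7, 8} must be used), so Dave = 8.

Dave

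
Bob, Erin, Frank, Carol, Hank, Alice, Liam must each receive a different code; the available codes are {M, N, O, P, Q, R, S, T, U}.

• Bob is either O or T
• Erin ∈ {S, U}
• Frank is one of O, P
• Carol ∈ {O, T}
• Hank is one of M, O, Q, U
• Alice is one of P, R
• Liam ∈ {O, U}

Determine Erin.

S

The 2 variables Bob and Carol are confined to {O, T}, which locks those values in; drop them from Frank, Hank, Liam.
Frank must be P (only option left). So Alice can't be P.
Alice must be R (only option left).
Liam has just one choice, so Liam = U. So Erin, Hank can't be U.
So Erin = S.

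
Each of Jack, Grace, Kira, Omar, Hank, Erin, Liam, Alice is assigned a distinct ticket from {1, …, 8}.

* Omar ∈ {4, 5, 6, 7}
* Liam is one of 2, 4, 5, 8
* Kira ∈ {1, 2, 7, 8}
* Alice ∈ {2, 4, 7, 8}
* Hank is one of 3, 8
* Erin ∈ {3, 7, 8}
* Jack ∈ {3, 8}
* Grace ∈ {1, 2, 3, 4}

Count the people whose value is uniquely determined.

3

The 8 variables together cover exactly {1, 2, 3, 4, 5, 6, 7, 8} — 8 values for 8 variables — and 6 appears only in Omar's list, so Omar = 6.
The 7 still-open variables draw from only 7 values {1, 2, 3, 4, 5, 7, 8}, so each is used; only Liam can be 5, hence Liam = 5.
Jack and Hank share exactly the 2 values {3, 8}; by pigeonhole those values go to them, so strike 3, 8 from Grace, Kira, Erin, Alice.
Erin's domain is down to {7}, so Erin = 7. Remove 7 from Kira, Alice.
Determined: Omar=6, Erin=7, Liam=5. The other people each still have more than one consistent value. That makes 3.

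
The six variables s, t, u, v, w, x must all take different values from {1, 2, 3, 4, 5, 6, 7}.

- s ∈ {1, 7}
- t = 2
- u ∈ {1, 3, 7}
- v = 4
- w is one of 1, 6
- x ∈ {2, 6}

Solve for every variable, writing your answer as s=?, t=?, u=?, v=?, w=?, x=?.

s=7, t=2, u=3, v=4, w=1, x=6

t must be 2 (only option left). Remove 2 from x.
v has just one choice, so v = 4.
x has just one choice, so x = 6. Strike 6 from w.
That leaves w = 1. Remove 1 from s, u.
That leaves s = 7. Strike 7 from u.
u's domain is down to {3}, so u = 3.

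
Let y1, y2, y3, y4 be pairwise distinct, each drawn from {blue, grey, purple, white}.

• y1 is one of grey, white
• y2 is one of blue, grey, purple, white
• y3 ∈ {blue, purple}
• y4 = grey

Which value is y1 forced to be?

white

y4's domain is down to {grey}, so y4 = grey. Strike grey from y1, y2.
So y1 = white.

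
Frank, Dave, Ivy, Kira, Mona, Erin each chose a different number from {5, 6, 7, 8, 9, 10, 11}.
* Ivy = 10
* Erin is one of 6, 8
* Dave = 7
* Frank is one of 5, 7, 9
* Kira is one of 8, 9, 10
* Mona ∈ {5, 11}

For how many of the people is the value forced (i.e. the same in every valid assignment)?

Dave must be 7 (only option left). Strike 7 from Frank.
Ivy's domain is down to {10}, so Ivy = 10. Strike 10 from Kira.
Determined: Dave=7, Ivy=10. The other people each still have more than one consistent value. That makes 2.

2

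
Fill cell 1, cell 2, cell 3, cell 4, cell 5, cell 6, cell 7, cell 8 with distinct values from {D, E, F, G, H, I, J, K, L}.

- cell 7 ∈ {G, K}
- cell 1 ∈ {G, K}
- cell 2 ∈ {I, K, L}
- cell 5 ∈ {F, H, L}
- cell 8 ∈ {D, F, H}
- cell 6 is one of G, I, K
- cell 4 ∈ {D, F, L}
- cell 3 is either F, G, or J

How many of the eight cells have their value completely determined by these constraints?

3

The 8 variables draw from only 8 values {D, F, G, H, I, J, K, L}, so each is used; only cell 3 can be J, hence cell 3 = J.
cell 1 and cell 7 share exactly the 2 values {G, K}; by pigeonhole those values go to them, so strike G, K from cell 2, cell 6.
cell 6 has just one choice, so cell 6 = I. Eliminate I elsewhere: cell 2.
That leaves cell 2 = L. Strike L from cell 4, cell 5.
Determined: cell 2=L, cell 3=J, cell 6=I. The other cells each still have more than one consistent value. That makes 3.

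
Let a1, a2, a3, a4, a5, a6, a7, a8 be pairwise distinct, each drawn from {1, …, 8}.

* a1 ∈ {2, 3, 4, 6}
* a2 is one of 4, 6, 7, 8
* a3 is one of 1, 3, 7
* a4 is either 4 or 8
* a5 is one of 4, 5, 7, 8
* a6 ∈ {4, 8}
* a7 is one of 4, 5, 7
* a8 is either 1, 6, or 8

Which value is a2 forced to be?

The 8 variables together cover exactly {1, 2, 3, 4, 5, 6, 7, 8} — 8 values for 8 variables — and 2 appears only in a1's list, so a1 = 2.
The 7 still-open variables draw from only 7 values {1, 3, 4, 5, 6, 7, 8}, so each is used; only a3 can be 3, hence a3 = 3.
Among the 6 still-open variables, 1 fits only a8 (and all 6 values in {1, 4, 5, 6, 7, 8} must be used), so a8 = 1.
The 5 still-open variables together cover exactly {4, 5, 6, 7, 8} — 5 values for 5 variables — and 6 appears only in a2's list, so a2 = 6.

6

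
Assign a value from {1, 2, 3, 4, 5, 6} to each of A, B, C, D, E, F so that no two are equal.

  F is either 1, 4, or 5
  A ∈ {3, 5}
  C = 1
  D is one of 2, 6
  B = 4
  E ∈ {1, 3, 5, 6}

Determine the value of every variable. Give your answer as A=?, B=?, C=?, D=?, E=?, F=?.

A=3, B=4, C=1, D=2, E=6, F=5

B has just one choice, so B = 4. Remove 4 from F.
C's domain is down to {1}, so C = 1. So E, F can't be 1.
F has just one choice, so F = 5. So A, E can't be 5.
A must be 3 (only option left). Remove 3 from E.
That leaves E = 6. So D can't be 6.
D's domain is down to {2}, so D = 2.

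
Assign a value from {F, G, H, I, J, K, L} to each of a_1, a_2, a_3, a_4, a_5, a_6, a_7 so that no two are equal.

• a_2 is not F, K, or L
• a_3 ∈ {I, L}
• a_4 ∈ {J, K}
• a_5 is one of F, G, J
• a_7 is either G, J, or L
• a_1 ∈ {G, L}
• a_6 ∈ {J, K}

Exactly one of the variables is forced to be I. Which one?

a_3

The 7 variables draw from only 7 values {F, G, H, I, J, K, L}, so each is used; only a_5 can be F, hence a_5 = F.
Among the 6 still-open variables, H fits only a_2 (and all 6 values in {G, H, I, J, K, L} must be used), so a_2 = H.
The 5 still-open variables together cover exactly {G, I, J, K, L} — 5 values for 5 variables — and I appears only in a_3's list, so a_3 = I.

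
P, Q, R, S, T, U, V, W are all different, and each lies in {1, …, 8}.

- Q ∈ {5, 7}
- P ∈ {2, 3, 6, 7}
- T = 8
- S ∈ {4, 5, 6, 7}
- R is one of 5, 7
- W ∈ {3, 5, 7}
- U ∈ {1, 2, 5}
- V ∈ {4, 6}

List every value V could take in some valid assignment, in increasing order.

T must be 8 (only option left).
The 7 still-open variables together cover exactly {1, 2, 3, 4, 5, 6, 7} — 7 values for 7 variables — and 1 appears only in U's list, so U = 1.
The 6 still-open variables together cover exactly {2, 3, 4, 5, 6, 7} — 6 values for 6 variables — and 2 appears only in P's list, so P = 2.
The 5 still-open variables draw from only 5 values {3, 4, 5, 6, 7}, so each is used; only W can be 3, hence W = 3.
Q and R between them cover only {5, 7} — a naked pair. Remove those values from S.
No further eliminations apply; V can still be any of 4, 6.

4, 6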